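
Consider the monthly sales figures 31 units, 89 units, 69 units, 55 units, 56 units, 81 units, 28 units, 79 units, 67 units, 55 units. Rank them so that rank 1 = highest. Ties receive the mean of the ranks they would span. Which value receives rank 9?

Sorted (descending): 89, 81, 79, 69, 67, 56, 55, 55, 31, 28
The 2 values of 55 occupy positions 7–8 → average rank (7+8)/2 = 7.5.
Rank 9 → value 31.

31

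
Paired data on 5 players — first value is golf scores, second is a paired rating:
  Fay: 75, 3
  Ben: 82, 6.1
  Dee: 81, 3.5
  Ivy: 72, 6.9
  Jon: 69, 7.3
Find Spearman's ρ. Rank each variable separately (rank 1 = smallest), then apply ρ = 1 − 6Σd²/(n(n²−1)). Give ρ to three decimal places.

-0.600

Ranks of variable 1: 3, 5, 4, 2, 1
Ranks of variable 2: 1, 3, 2, 4, 5
d = r₁ − r₂: 2, 2, 2, -2, -4
d²: 4, 4, 4, 4, 16; Σd² = 32
ρ = 1 − 6·32/(5·24) = 1 − 192/120 = -0.600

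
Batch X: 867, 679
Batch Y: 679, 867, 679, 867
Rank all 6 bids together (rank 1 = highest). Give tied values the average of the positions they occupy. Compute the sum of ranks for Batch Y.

14

Sorted (descending): 867, 867, 867, 679, 679, 679
The 3 values of 867 occupy positions 1–3 → average rank 2.
The 3 values of 679 occupy positions 4–6 → average rank 5.
Batch Y values → pooled ranks: 679→5, 867→2, 679→5, 867→2
Rank sum = 5 + 2 + 5 + 2 = 14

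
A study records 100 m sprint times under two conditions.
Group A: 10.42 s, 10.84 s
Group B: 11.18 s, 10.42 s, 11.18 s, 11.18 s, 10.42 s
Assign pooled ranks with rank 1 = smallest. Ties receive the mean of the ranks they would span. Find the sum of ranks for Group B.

22

Sorted (ascending): 10.42, 10.42, 10.42, 10.84, 11.18, 11.18, 11.18
The 3 values of 10.42 occupy positions 1–3 → average rank 2.
The 3 values of 11.18 occupy positions 5–7 → average rank 6.
Group B values → pooled ranks: 11.18→6, 10.42→2, 11.18→6, 11.18→6, 10.42→2
Rank sum = 6 + 2 + 6 + 6 + 2 = 22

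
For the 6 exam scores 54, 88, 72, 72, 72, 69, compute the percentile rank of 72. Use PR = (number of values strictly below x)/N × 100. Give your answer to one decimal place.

N = 6.
Strictly below 72: 2. Equal to 72: 3.
PR = 2/6 × 100 = 33.3

33.3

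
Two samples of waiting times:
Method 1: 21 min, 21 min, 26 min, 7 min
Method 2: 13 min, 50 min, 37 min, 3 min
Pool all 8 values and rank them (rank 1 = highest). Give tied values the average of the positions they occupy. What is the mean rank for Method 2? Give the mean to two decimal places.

Sorted (descending): 50, 37, 26, 21, 21, 13, 7, 3
The 2 values of 21 occupy positions 4–5 → average rank (4+5)/2 = 4.5.
Method 2 values → pooled ranks: 13→6, 50→1, 37→2, 3→8
Mean rank = (6 + 1 + 2 + 8) / 4 = 4.25

4.25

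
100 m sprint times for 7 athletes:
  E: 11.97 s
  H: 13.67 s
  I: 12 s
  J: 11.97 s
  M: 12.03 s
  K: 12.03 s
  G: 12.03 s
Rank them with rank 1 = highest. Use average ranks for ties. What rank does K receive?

Sorted (descending): 13.67, 12.03, 12.03, 12.03, 12, 11.97, 11.97
The 3 values of 12.03 occupy positions 2–4 → average rank 3.
The 2 values of 11.97 occupy positions 6–7 → average rank (6+7)/2 = 6.5.
K has value 12.03 s → rank 3.

3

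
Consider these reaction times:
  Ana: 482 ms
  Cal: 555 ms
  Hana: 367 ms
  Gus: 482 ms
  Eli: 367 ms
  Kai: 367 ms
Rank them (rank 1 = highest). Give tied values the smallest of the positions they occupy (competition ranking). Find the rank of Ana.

2

Sorted (descending): 555, 482, 482, 367, 367, 367
The 2 values of 482 occupy positions 2–3 → each gets rank 2.
The 3 values of 367 occupy positions 4–6 → each gets rank 4.
Ana has value 482 ms → rank 2.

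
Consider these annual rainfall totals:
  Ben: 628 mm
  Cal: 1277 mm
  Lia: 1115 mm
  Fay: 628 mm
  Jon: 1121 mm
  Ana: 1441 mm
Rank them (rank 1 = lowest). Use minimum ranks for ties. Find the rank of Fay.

1

Sorted (ascending): 628, 628, 1115, 1121, 1277, 1441
The 2 values of 628 occupy positions 1–2 → each gets rank 1.
Fay has value 628 mm → rank 1.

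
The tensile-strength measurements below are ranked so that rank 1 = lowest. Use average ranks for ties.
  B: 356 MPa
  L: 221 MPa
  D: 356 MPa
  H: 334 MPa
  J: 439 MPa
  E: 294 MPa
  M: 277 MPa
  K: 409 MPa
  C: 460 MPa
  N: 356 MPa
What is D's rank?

6

Sorted (ascending): 221, 277, 294, 334, 356, 356, 356, 409, 439, 460
The 3 values of 356 occupy positions 5–7 → average rank 6.
D has value 356 MPa → rank 6.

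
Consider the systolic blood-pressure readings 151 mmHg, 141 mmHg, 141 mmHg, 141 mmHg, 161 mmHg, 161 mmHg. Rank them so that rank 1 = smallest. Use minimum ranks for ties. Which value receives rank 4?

Sorted (ascending): 141, 141, 141, 151, 161, 161
The 3 values of 141 occupy positions 1–3 → each gets rank 1.
The 2 values of 161 occupy positions 5–6 → each gets rank 5.
Rank 4 → value 151.

151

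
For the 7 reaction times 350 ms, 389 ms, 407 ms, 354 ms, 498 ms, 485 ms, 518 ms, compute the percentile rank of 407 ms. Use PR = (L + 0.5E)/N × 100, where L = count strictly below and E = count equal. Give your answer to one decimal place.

50.0

N = 7.
Strictly below 407: 3. Equal to 407: 1.
PR = (3 + 0.5·1)/7 × 100 = 50.0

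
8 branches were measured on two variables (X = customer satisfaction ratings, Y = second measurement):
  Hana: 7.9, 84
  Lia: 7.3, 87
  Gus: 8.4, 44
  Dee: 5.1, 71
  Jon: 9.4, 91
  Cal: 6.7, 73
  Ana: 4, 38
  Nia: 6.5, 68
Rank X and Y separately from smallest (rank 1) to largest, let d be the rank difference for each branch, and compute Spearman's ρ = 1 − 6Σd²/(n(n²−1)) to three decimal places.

Ranks of variable 1: 6, 5, 7, 2, 8, 4, 1, 3
Ranks of variable 2: 6, 7, 2, 4, 8, 5, 1, 3
d = r₁ − r₂: 0, -2, 5, -2, 0, -1, 0, 0
d²: 0, 4, 25, 4, 0, 1, 0, 0; Σd² = 34
ρ = 1 − 6·34/(8·63) = 1 − 204/504 = 0.595

0.595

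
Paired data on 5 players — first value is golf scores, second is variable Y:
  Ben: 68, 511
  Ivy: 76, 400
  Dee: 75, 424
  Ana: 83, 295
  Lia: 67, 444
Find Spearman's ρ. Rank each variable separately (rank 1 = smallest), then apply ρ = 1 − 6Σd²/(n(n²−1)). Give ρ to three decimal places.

-0.900

Ranks of variable 1: 2, 4, 3, 5, 1
Ranks of variable 2: 5, 2, 3, 1, 4
d = r₁ − r₂: -3, 2, 0, 4, -3
d²: 9, 4, 0, 16, 9; Σd² = 38
ρ = 1 − 6·38/(5·24) = 1 − 228/120 = -0.900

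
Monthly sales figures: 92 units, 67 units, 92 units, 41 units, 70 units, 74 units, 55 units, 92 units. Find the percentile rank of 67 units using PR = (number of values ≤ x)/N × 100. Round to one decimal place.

N = 8.
Strictly below 67: 2. Equal to 67: 1.
PR = 3/8 × 100 = 37.5

37.5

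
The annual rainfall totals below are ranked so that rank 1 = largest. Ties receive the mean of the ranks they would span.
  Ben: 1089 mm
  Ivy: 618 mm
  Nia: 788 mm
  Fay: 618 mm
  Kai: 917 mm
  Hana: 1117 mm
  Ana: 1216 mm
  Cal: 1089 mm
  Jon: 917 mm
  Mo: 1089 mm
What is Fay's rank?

Sorted (descending): 1216, 1117, 1089, 1089, 1089, 917, 917, 788, 618, 618
The 3 values of 1089 occupy positions 3–5 → average rank 4.
The 2 values of 917 occupy positions 6–7 → average rank (6+7)/2 = 6.5.
The 2 values of 618 occupy positions 9–10 → average rank (9+10)/2 = 9.5.
Fay has value 618 mm → rank 9.5.

9.5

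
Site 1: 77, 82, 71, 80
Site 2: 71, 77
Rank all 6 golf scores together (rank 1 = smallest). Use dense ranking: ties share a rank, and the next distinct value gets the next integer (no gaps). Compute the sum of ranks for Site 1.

Sorted (ascending): 71, 71, 77, 77, 80, 82
The 2 values of 71 share dense rank 1.
The 2 values of 77 share dense rank 2.
Remaining distinct values take the next consecutive integers.
Site 1 values → pooled ranks: 77→2, 82→4, 71→1, 80→3
Rank sum = 2 + 4 + 1 + 3 = 10

10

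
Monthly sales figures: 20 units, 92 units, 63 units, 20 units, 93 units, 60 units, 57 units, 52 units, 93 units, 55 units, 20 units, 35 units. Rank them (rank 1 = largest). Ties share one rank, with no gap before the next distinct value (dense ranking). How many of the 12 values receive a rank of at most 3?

4

Sorted (descending): 93, 93, 92, 63, 60, 57, 55, 52, 35, 20, 20, 20
The 2 values of 93 share dense rank 1.
The 3 values of 20 share dense rank 9.
Remaining distinct values take the next consecutive integers.
Ranks ≤ 3: {1, 1, 2, 3} → 4 values.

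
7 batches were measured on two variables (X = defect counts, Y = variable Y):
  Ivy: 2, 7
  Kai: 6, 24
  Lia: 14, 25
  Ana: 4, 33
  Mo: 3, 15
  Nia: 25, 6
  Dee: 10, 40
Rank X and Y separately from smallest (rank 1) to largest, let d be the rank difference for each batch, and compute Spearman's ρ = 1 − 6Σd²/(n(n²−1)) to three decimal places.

0.071

Ranks of variable 1: 1, 4, 6, 3, 2, 7, 5
Ranks of variable 2: 2, 4, 5, 6, 3, 1, 7
d = r₁ − r₂: -1, 0, 1, -3, -1, 6, -2
d²: 1, 0, 1, 9, 1, 36, 4; Σd² = 52
ρ = 1 − 6·52/(7·48) = 1 − 312/336 = 0.071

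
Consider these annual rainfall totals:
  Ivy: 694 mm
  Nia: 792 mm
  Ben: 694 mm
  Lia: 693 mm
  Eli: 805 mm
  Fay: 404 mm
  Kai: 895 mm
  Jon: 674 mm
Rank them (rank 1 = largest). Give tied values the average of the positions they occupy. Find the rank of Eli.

Sorted (descending): 895, 805, 792, 694, 694, 693, 674, 404
The 2 values of 694 occupy positions 4–5 → average rank (4+5)/2 = 4.5.
Eli has value 805 mm → rank 2.

2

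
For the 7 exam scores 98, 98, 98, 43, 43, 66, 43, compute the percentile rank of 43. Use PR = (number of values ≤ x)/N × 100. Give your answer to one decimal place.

42.9

N = 7.
Strictly below 43: 0. Equal to 43: 3.
PR = 3/7 × 100 = 42.9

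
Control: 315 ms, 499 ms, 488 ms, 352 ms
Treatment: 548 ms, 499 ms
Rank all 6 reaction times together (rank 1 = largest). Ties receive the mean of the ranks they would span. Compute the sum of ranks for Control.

Sorted (descending): 548, 499, 499, 488, 352, 315
The 2 values of 499 occupy positions 2–3 → average rank (2+3)/2 = 2.5.
Control values → pooled ranks: 315→6, 499→2.5, 488→4, 352→5
Rank sum = 6 + 2.5 + 4 + 5 = 17.5

17.5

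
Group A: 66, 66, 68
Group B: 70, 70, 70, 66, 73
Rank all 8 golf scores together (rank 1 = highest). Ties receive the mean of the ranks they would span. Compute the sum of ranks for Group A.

19

Sorted (descending): 73, 70, 70, 70, 68, 66, 66, 66
The 3 values of 70 occupy positions 2–4 → average rank 3.
The 3 values of 66 occupy positions 6–8 → average rank 7.
Group A values → pooled ranks: 66→7, 66→7, 68→5
Rank sum = 7 + 7 + 5 = 19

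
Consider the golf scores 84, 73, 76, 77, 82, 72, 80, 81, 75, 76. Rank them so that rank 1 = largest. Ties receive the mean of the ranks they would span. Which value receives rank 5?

77

Sorted (descending): 84, 82, 81, 80, 77, 76, 76, 75, 73, 72
The 2 values of 76 occupy positions 6–7 → average rank (6+7)/2 = 6.5.
Rank 5 → value 77.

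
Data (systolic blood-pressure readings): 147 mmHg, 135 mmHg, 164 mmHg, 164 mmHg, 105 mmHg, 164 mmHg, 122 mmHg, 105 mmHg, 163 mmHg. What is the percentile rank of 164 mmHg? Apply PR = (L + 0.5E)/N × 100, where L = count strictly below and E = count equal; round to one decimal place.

N = 9.
Strictly below 164: 6. Equal to 164: 3.
PR = (6 + 0.5·3)/9 × 100 = 83.3

83.3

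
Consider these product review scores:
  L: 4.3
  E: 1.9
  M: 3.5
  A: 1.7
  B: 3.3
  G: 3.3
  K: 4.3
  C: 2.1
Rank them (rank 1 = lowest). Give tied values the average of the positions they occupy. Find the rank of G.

4.5

Sorted (ascending): 1.7, 1.9, 2.1, 3.3, 3.3, 3.5, 4.3, 4.3
The 2 values of 3.3 occupy positions 4–5 → average rank (4+5)/2 = 4.5.
The 2 values of 4.3 occupy positions 7–8 → average rank (7+8)/2 = 7.5.
G has value 3.3 → rank 4.5.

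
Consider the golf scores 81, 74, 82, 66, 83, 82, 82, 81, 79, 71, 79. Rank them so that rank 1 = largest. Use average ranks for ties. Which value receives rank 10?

Sorted (descending): 83, 82, 82, 82, 81, 81, 79, 79, 74, 71, 66
The 3 values of 82 occupy positions 2–4 → average rank 3.
The 2 values of 81 occupy positions 5–6 → average rank (5+6)/2 = 5.5.
The 2 values of 79 occupy positions 7–8 → average rank (7+8)/2 = 7.5.
Rank 10 → value 71.

71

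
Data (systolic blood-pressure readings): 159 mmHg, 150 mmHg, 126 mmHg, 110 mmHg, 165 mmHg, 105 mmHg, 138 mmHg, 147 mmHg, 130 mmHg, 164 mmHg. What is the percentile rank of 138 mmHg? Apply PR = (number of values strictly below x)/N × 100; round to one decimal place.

N = 10.
Strictly below 138: 4. Equal to 138: 1.
PR = 4/10 × 100 = 40.0

40.0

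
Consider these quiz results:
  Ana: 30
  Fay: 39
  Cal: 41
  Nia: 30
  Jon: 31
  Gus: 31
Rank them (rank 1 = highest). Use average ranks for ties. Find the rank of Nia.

5.5

Sorted (descending): 41, 39, 31, 31, 30, 30
The 2 values of 31 occupy positions 3–4 → average rank (3+4)/2 = 3.5.
The 2 values of 30 occupy positions 5–6 → average rank (5+6)/2 = 5.5.
Nia has value 30 → rank 5.5.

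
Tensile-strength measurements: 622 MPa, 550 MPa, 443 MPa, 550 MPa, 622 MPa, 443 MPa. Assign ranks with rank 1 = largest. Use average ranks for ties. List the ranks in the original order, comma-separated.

Sorted (descending): 622, 622, 550, 550, 443, 443
The 2 values of 622 occupy positions 1–2 → average rank (1+2)/2 = 1.5.
The 2 values of 550 occupy positions 3–4 → average rank (3+4)/2 = 3.5.
The 2 values of 443 occupy positions 5–6 → average rank (5+6)/2 = 5.5.

1.5, 3.5, 5.5, 3.5, 1.5, 5.5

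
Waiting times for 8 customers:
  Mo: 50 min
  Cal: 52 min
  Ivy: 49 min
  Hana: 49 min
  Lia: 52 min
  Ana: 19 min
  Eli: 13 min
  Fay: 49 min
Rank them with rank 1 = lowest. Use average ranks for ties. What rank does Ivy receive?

Sorted (ascending): 13, 19, 49, 49, 49, 50, 52, 52
The 3 values of 49 occupy positions 3–5 → average rank 4.
The 2 values of 52 occupy positions 7–8 → average rank (7+8)/2 = 7.5.
Ivy has value 49 min → rank 4.

4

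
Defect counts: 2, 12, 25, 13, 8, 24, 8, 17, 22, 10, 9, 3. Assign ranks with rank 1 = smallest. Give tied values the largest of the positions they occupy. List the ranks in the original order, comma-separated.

1, 7, 12, 8, 4, 11, 4, 9, 10, 6, 5, 2

Sorted (ascending): 2, 3, 8, 8, 9, 10, 12, 13, 17, 22, 24, 25
The 2 values of 8 occupy positions 3–4 → each gets rank 4.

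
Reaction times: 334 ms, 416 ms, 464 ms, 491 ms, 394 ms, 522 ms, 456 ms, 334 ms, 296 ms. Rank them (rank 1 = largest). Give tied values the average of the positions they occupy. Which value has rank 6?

Sorted (descending): 522, 491, 464, 456, 416, 394, 334, 334, 296
The 2 values of 334 occupy positions 7–8 → average rank (7+8)/2 = 7.5.
Rank 6 → value 394.

394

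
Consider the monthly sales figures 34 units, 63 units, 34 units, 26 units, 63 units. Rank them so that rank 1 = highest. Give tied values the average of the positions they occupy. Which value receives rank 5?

26

Sorted (descending): 63, 63, 34, 34, 26
The 2 values of 63 occupy positions 1–2 → average rank (1+2)/2 = 1.5.
The 2 values of 34 occupy positions 3–4 → average rank (3+4)/2 = 3.5.
Rank 5 → value 26.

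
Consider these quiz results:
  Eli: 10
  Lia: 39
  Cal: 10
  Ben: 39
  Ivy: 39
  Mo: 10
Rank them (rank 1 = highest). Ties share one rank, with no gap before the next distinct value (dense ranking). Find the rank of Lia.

1

Sorted (descending): 39, 39, 39, 10, 10, 10
The 3 values of 39 share dense rank 1.
The 3 values of 10 share dense rank 2.
Lia has value 39 → rank 1.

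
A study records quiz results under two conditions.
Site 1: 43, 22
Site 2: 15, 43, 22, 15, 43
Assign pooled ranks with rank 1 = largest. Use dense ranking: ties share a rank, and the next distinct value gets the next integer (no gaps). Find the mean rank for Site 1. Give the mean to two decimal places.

1.50

Sorted (descending): 43, 43, 43, 22, 22, 15, 15
The 3 values of 43 share dense rank 1.
The 2 values of 22 share dense rank 2.
The 2 values of 15 share dense rank 3.
Site 1 values → pooled ranks: 43→1, 22→2
Mean rank = (1 + 2) / 2 = 1.50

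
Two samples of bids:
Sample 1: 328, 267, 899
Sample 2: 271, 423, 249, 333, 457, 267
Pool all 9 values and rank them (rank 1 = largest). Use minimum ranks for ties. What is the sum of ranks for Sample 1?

13

Sorted (descending): 899, 457, 423, 333, 328, 271, 267, 267, 249
The 2 values of 267 occupy positions 7–8 → each gets rank 7.
Sample 1 values → pooled ranks: 328→5, 267→7, 899→1
Rank sum = 5 + 7 + 1 = 13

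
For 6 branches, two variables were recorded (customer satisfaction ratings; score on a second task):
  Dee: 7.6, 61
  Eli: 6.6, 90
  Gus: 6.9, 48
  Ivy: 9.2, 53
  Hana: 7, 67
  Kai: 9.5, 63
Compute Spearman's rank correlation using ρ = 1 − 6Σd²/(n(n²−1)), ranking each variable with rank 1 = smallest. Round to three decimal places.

-0.257

Ranks of variable 1: 4, 1, 2, 5, 3, 6
Ranks of variable 2: 3, 6, 1, 2, 5, 4
d = r₁ − r₂: 1, -5, 1, 3, -2, 2
d²: 1, 25, 1, 9, 4, 4; Σd² = 44
ρ = 1 − 6·44/(6·35) = 1 − 264/210 = -0.257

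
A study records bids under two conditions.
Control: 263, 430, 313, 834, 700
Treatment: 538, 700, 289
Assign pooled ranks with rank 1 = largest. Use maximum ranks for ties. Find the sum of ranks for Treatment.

Sorted (descending): 834, 700, 700, 538, 430, 313, 289, 263
The 2 values of 700 occupy positions 2–3 → each gets rank 3.
Treatment values → pooled ranks: 538→4, 700→3, 289→7
Rank sum = 4 + 3 + 7 = 14

14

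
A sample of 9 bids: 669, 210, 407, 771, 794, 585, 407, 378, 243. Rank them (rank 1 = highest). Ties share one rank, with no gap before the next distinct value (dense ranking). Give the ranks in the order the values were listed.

3, 8, 5, 2, 1, 4, 5, 6, 7

Sorted (descending): 794, 771, 669, 585, 407, 407, 378, 243, 210
The 2 values of 407 share dense rank 5.
Remaining distinct values take the next consecutive integers.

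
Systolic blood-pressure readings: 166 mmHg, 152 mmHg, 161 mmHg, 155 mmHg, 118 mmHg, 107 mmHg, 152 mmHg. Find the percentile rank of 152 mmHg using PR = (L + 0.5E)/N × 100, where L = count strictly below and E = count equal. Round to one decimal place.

N = 7.
Strictly below 152: 2. Equal to 152: 2.
PR = (2 + 0.5·2)/7 × 100 = 42.9

42.9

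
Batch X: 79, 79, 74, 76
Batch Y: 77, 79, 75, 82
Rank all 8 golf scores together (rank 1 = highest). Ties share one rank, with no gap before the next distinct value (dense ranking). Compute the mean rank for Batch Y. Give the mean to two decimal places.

Sorted (descending): 82, 79, 79, 79, 77, 76, 75, 74
The 3 values of 79 share dense rank 2.
Remaining distinct values take the next consecutive integers.
Batch Y values → pooled ranks: 77→3, 79→2, 75→5, 82→1
Mean rank = (3 + 2 + 5 + 1) / 4 = 2.75

2.75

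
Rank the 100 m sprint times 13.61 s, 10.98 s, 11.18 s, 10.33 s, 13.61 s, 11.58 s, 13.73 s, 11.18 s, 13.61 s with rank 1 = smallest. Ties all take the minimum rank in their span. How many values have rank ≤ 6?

Sorted (ascending): 10.33, 10.98, 11.18, 11.18, 11.58, 13.61, 13.61, 13.61, 13.73
The 2 values of 11.18 occupy positions 3–4 → each gets rank 3.
The 3 values of 13.61 occupy positions 6–8 → each gets rank 6.
Ranks ≤ 6: {1, 2, 3, 3, 5, 6, 6, 6} → 8 values.

8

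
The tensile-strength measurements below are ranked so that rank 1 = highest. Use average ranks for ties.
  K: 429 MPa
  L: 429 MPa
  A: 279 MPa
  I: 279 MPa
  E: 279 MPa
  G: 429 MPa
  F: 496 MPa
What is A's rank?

6

Sorted (descending): 496, 429, 429, 429, 279, 279, 279
The 3 values of 429 occupy positions 2–4 → average rank 3.
The 3 values of 279 occupy positions 5–7 → average rank 6.
A has value 279 MPa → rank 6.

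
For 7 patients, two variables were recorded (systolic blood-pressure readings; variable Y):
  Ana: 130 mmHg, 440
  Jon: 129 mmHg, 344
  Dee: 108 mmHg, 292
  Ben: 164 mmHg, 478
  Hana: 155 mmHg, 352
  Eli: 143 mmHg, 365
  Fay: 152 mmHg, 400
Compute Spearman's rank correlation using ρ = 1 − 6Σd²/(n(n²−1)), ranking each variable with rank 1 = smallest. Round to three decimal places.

0.679

Ranks of variable 1: 3, 2, 1, 7, 6, 4, 5
Ranks of variable 2: 6, 2, 1, 7, 3, 4, 5
d = r₁ − r₂: -3, 0, 0, 0, 3, 0, 0
d²: 9, 0, 0, 0, 9, 0, 0; Σd² = 18
ρ = 1 − 6·18/(7·48) = 1 − 108/336 = 0.679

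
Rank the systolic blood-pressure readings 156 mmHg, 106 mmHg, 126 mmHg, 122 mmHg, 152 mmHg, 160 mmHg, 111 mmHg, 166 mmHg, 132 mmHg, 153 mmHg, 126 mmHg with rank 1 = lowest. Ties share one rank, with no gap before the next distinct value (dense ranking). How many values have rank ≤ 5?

Sorted (ascending): 106, 111, 122, 126, 126, 132, 152, 153, 156, 160, 166
The 2 values of 126 share dense rank 4.
Remaining distinct values take the next consecutive integers.
Ranks ≤ 5: {1, 2, 3, 4, 4, 5} → 6 values.

6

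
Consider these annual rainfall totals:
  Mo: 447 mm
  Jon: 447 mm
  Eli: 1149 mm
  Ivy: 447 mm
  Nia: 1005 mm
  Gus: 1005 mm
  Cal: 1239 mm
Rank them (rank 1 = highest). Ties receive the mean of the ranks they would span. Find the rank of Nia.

Sorted (descending): 1239, 1149, 1005, 1005, 447, 447, 447
The 2 values of 1005 occupy positions 3–4 → average rank (3+4)/2 = 3.5.
The 3 values of 447 occupy positions 5–7 → average rank 6.
Nia has value 1005 mm → rank 3.5.

3.5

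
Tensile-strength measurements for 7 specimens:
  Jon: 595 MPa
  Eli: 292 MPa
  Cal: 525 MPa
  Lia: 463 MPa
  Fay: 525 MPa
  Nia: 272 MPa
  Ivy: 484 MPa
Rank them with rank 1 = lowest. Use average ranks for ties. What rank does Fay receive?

5.5

Sorted (ascending): 272, 292, 463, 484, 525, 525, 595
The 2 values of 525 occupy positions 5–6 → average rank (5+6)/2 = 5.5.
Fay has value 525 MPa → rank 5.5.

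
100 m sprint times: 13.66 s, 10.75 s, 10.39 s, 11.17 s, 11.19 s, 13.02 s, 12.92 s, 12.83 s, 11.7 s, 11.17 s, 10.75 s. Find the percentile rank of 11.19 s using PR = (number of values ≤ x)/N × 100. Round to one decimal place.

54.5

N = 11.
Strictly below 11.19: 5. Equal to 11.19: 1.
PR = 6/11 × 100 = 54.5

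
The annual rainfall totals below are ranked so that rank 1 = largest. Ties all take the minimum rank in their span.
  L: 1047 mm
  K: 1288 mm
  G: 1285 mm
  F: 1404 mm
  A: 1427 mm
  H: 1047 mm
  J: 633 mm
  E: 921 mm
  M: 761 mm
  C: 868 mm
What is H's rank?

Sorted (descending): 1427, 1404, 1288, 1285, 1047, 1047, 921, 868, 761, 633
The 2 values of 1047 occupy positions 5–6 → each gets rank 5.
H has value 1047 mm → rank 5.

5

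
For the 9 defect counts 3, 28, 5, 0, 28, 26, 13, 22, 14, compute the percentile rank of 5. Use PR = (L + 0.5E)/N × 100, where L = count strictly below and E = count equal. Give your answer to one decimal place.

N = 9.
Strictly below 5: 2. Equal to 5: 1.
PR = (2 + 0.5·1)/9 × 100 = 27.8

27.8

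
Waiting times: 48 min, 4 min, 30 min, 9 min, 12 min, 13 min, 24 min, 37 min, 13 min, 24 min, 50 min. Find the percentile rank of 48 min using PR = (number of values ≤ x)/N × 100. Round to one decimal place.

90.9

N = 11.
Strictly below 48: 9. Equal to 48: 1.
PR = 10/11 × 100 = 90.9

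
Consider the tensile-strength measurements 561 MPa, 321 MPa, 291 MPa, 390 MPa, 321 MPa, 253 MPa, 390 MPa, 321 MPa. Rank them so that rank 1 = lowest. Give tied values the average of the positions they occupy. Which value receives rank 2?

291

Sorted (ascending): 253, 291, 321, 321, 321, 390, 390, 561
The 3 values of 321 occupy positions 3–5 → average rank 4.
The 2 values of 390 occupy positions 6–7 → average rank (6+7)/2 = 6.5.
Rank 2 → value 291.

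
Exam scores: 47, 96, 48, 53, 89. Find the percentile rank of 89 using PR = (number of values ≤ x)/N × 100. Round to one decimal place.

N = 5.
Strictly below 89: 3. Equal to 89: 1.
PR = 4/5 × 100 = 80.0

80.0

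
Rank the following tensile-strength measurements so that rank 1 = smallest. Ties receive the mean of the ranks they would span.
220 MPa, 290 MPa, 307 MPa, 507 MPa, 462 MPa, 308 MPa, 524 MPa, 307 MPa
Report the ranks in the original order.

Sorted (ascending): 220, 290, 307, 307, 308, 462, 507, 524
The 2 values of 307 occupy positions 3–4 → average rank (3+4)/2 = 3.5.

1, 2, 3.5, 7, 6, 5, 8, 3.5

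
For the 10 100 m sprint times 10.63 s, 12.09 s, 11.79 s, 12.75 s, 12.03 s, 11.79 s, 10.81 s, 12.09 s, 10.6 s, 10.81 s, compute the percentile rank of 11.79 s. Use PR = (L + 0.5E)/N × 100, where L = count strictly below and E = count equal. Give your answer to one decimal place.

N = 10.
Strictly below 11.79: 4. Equal to 11.79: 2.
PR = (4 + 0.5·2)/10 × 100 = 50.0

50.0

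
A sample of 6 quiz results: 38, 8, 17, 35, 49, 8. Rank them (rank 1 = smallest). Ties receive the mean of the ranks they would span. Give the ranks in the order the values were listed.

5, 1.5, 3, 4, 6, 1.5

Sorted (ascending): 8, 8, 17, 35, 38, 49
The 2 values of 8 occupy positions 1–2 → average rank (1+2)/2 = 1.5.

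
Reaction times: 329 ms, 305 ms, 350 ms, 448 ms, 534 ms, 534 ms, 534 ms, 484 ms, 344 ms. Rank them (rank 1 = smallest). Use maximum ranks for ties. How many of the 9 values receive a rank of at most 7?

Sorted (ascending): 305, 329, 344, 350, 448, 484, 534, 534, 534
The 3 values of 534 occupy positions 7–9 → each gets rank 9.
Ranks ≤ 7: {1, 2, 3, 4, 5, 6} → 6 values.

6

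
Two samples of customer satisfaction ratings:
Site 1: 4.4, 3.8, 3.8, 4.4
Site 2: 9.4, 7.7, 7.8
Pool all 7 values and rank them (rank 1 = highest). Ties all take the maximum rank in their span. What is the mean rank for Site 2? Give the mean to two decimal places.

2.00

Sorted (descending): 9.4, 7.8, 7.7, 4.4, 4.4, 3.8, 3.8
The 2 values of 4.4 occupy positions 4–5 → each gets rank 5.
The 2 values of 3.8 occupy positions 6–7 → each gets rank 7.
Site 2 values → pooled ranks: 9.4→1, 7.7→3, 7.8→2
Mean rank = (1 + 3 + 2) / 3 = 2.00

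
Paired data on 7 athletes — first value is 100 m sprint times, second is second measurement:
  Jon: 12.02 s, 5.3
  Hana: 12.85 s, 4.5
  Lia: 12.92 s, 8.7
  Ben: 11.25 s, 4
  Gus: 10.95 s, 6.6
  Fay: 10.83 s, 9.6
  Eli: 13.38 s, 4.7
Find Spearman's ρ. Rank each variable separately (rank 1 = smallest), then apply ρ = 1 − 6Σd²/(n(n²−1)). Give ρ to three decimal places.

-0.321

Ranks of variable 1: 4, 5, 6, 3, 2, 1, 7
Ranks of variable 2: 4, 2, 6, 1, 5, 7, 3
d = r₁ − r₂: 0, 3, 0, 2, -3, -6, 4
d²: 0, 9, 0, 4, 9, 36, 16; Σd² = 74
ρ = 1 − 6·74/(7·48) = 1 − 444/336 = -0.321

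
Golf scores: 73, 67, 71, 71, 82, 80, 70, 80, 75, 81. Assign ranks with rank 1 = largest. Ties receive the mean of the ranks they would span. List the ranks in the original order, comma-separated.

6, 10, 7.5, 7.5, 1, 3.5, 9, 3.5, 5, 2

Sorted (descending): 82, 81, 80, 80, 75, 73, 71, 71, 70, 67
The 2 values of 80 occupy positions 3–4 → average rank (3+4)/2 = 3.5.
The 2 values of 71 occupy positions 7–8 → average rank (7+8)/2 = 7.5.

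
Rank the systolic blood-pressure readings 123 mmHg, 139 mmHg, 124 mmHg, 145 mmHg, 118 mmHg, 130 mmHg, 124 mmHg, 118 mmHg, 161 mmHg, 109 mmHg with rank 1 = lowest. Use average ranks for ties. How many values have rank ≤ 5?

4

Sorted (ascending): 109, 118, 118, 123, 124, 124, 130, 139, 145, 161
The 2 values of 118 occupy positions 2–3 → average rank (2+3)/2 = 2.5.
The 2 values of 124 occupy positions 5–6 → average rank (5+6)/2 = 5.5.
Ranks ≤ 5: {1, 2.5, 2.5, 4} → 4 values.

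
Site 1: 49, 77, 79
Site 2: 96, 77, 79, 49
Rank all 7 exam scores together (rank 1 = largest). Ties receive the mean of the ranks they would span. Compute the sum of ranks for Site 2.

14.5

Sorted (descending): 96, 79, 79, 77, 77, 49, 49
The 2 values of 79 occupy positions 2–3 → average rank (2+3)/2 = 2.5.
The 2 values of 77 occupy positions 4–5 → average rank (4+5)/2 = 4.5.
The 2 values of 49 occupy positions 6–7 → average rank (6+7)/2 = 6.5.
Site 2 values → pooled ranks: 96→1, 77→4.5, 79→2.5, 49→6.5
Rank sum = 1 + 4.5 + 2.5 + 6.5 = 14.5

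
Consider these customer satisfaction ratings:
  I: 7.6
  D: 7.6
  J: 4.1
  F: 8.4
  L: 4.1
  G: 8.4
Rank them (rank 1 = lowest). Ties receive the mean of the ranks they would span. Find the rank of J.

Sorted (ascending): 4.1, 4.1, 7.6, 7.6, 8.4, 8.4
The 2 values of 4.1 occupy positions 1–2 → average rank (1+2)/2 = 1.5.
The 2 values of 7.6 occupy positions 3–4 → average rank (3+4)/2 = 3.5.
The 2 values of 8.4 occupy positions 5–6 → average rank (5+6)/2 = 5.5.
J has value 4.1 → rank 1.5.

1.5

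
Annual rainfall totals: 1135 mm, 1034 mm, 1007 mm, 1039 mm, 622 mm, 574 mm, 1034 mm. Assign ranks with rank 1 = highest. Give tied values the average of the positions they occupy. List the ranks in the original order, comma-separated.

Sorted (descending): 1135, 1039, 1034, 1034, 1007, 622, 574
The 2 values of 1034 occupy positions 3–4 → average rank (3+4)/2 = 3.5.

1, 3.5, 5, 2, 6, 7, 3.5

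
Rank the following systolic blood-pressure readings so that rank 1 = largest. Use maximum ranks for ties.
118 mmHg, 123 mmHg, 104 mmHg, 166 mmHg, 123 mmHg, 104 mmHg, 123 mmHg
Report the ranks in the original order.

5, 4, 7, 1, 4, 7, 4

Sorted (descending): 166, 123, 123, 123, 118, 104, 104
The 3 values of 123 occupy positions 2–4 → each gets rank 4.
The 2 values of 104 occupy positions 6–7 → each gets rank 7.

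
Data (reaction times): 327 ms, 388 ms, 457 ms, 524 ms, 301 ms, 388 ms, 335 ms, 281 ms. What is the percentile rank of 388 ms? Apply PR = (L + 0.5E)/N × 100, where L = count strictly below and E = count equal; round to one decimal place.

N = 8.
Strictly below 388: 4. Equal to 388: 2.
PR = (4 + 0.5·2)/8 × 100 = 62.5

62.5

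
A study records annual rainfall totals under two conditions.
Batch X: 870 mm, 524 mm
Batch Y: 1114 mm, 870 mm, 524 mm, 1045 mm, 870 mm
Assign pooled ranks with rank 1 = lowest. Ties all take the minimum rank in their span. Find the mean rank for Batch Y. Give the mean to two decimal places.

4.00

Sorted (ascending): 524, 524, 870, 870, 870, 1045, 1114
The 2 values of 524 occupy positions 1–2 → each gets rank 1.
The 3 values of 870 occupy positions 3–5 → each gets rank 3.
Batch Y values → pooled ranks: 1114→7, 870→3, 524→1, 1045→6, 870→3
Mean rank = (7 + 3 + 1 + 6 + 3) / 5 = 4.00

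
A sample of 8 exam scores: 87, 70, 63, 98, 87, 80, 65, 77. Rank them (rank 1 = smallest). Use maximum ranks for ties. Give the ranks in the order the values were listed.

Sorted (ascending): 63, 65, 70, 77, 80, 87, 87, 98
The 2 values of 87 occupy positions 6–7 → each gets rank 7.

7, 3, 1, 8, 7, 5, 2, 4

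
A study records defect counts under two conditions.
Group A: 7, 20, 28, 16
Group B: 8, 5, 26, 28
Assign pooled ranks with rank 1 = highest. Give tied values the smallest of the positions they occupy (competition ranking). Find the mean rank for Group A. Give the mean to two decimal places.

Sorted (descending): 28, 28, 26, 20, 16, 8, 7, 5
The 2 values of 28 occupy positions 1–2 → each gets rank 1.
Group A values → pooled ranks: 7→7, 20→4, 28→1, 16→5
Mean rank = (7 + 4 + 1 + 5) / 4 = 4.25

4.25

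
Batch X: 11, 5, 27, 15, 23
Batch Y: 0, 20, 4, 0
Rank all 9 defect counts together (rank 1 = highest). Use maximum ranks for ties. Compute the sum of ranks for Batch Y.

28

Sorted (descending): 27, 23, 20, 15, 11, 5, 4, 0, 0
The 2 values of 0 occupy positions 8–9 → each gets rank 9.
Batch Y values → pooled ranks: 0→9, 20→3, 4→7, 0→9
Rank sum = 9 + 3 + 7 + 9 = 28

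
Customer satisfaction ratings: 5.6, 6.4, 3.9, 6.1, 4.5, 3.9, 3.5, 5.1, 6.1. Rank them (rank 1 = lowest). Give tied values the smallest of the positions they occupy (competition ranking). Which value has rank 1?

3.5

Sorted (ascending): 3.5, 3.9, 3.9, 4.5, 5.1, 5.6, 6.1, 6.1, 6.4
The 2 values of 3.9 occupy positions 2–3 → each gets rank 2.
The 2 values of 6.1 occupy positions 7–8 → each gets rank 7.
Rank 1 → value 3.5.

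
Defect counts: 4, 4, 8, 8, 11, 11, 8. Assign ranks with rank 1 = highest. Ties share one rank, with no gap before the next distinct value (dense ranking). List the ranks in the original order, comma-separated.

Sorted (descending): 11, 11, 8, 8, 8, 4, 4
The 2 values of 11 share dense rank 1.
The 3 values of 8 share dense rank 2.
The 2 values of 4 share dense rank 3.

3, 3, 2, 2, 1, 1, 2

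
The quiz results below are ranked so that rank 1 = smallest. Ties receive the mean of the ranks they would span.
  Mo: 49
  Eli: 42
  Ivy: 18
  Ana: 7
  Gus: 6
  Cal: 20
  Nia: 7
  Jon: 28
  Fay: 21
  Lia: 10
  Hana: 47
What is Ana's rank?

Sorted (ascending): 6, 7, 7, 10, 18, 20, 21, 28, 42, 47, 49
The 2 values of 7 occupy positions 2–3 → average rank (2+3)/2 = 2.5.
Ana has value 7 → rank 2.5.

2.5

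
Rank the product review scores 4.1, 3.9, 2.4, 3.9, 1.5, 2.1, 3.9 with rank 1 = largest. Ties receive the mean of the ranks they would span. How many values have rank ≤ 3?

4

Sorted (descending): 4.1, 3.9, 3.9, 3.9, 2.4, 2.1, 1.5
The 3 values of 3.9 occupy positions 2–4 → average rank 3.
Ranks ≤ 3: {1, 3, 3, 3} → 4 values.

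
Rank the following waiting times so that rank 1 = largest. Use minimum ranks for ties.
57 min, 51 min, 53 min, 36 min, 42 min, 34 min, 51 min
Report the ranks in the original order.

1, 3, 2, 6, 5, 7, 3

Sorted (descending): 57, 53, 51, 51, 42, 36, 34
The 2 values of 51 occupy positions 3–4 → each gets rank 3.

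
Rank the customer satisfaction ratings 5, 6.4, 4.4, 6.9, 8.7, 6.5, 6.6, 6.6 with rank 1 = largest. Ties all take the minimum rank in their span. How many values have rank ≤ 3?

Sorted (descending): 8.7, 6.9, 6.6, 6.6, 6.5, 6.4, 5, 4.4
The 2 values of 6.6 occupy positions 3–4 → each gets rank 3.
Ranks ≤ 3: {1, 2, 3, 3} → 4 values.

4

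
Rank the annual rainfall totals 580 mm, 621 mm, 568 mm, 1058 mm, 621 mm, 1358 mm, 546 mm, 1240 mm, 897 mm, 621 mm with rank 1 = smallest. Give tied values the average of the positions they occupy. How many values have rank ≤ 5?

Sorted (ascending): 546, 568, 580, 621, 621, 621, 897, 1058, 1240, 1358
The 3 values of 621 occupy positions 4–6 → average rank 5.
Ranks ≤ 5: {1, 2, 3, 5, 5, 5} → 6 values.

6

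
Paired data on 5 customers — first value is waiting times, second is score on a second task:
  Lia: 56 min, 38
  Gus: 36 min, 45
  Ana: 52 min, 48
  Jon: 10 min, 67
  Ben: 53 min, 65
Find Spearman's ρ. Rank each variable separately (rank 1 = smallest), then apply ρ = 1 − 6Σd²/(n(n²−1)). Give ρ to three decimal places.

-0.600

Ranks of variable 1: 5, 2, 3, 1, 4
Ranks of variable 2: 1, 2, 3, 5, 4
d = r₁ − r₂: 4, 0, 0, -4, 0
d²: 16, 0, 0, 16, 0; Σd² = 32
ρ = 1 − 6·32/(5·24) = 1 − 192/120 = -0.600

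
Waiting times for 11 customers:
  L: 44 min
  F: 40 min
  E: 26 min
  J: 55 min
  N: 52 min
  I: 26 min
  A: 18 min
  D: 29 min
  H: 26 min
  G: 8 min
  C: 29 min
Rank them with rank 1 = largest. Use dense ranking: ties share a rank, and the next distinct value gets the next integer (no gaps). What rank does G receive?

Sorted (descending): 55, 52, 44, 40, 29, 29, 26, 26, 26, 18, 8
The 2 values of 29 share dense rank 5.
The 3 values of 26 share dense rank 6.
Remaining distinct values take the next consecutive integers.
G has value 8 min → rank 8.

8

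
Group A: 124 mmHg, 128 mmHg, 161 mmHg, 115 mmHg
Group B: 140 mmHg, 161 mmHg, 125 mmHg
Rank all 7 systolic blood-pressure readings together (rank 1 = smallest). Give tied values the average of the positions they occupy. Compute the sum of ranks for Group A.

13.5

Sorted (ascending): 115, 124, 125, 128, 140, 161, 161
The 2 values of 161 occupy positions 6–7 → average rank (6+7)/2 = 6.5.
Group A values → pooled ranks: 124→2, 128→4, 161→6.5, 115→1
Rank sum = 2 + 4 + 6.5 + 1 = 13.5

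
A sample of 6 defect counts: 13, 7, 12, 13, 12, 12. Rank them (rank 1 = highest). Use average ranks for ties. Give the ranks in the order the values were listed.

1.5, 6, 4, 1.5, 4, 4

Sorted (descending): 13, 13, 12, 12, 12, 7
The 2 values of 13 occupy positions 1–2 → average rank (1+2)/2 = 1.5.
The 3 values of 12 occupy positions 3–5 → average rank 4.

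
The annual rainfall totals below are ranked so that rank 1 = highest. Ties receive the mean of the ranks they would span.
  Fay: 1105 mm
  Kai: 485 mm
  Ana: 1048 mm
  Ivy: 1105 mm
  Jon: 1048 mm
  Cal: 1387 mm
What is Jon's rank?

Sorted (descending): 1387, 1105, 1105, 1048, 1048, 485
The 2 values of 1105 occupy positions 2–3 → average rank (2+3)/2 = 2.5.
The 2 values of 1048 occupy positions 4–5 → average rank (4+5)/2 = 4.5.
Jon has value 1048 mm → rank 4.5.

4.5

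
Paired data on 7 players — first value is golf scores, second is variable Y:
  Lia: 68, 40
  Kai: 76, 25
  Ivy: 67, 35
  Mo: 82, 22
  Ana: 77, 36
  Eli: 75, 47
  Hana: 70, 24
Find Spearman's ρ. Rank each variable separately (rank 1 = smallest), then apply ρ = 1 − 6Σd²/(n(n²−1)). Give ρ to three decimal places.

Ranks of variable 1: 2, 5, 1, 7, 6, 4, 3
Ranks of variable 2: 6, 3, 4, 1, 5, 7, 2
d = r₁ − r₂: -4, 2, -3, 6, 1, -3, 1
d²: 16, 4, 9, 36, 1, 9, 1; Σd² = 76
ρ = 1 − 6·76/(7·48) = 1 − 456/336 = -0.357

-0.357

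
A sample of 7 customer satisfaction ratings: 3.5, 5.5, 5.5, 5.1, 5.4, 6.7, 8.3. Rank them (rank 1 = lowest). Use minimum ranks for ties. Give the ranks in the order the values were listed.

1, 4, 4, 2, 3, 6, 7

Sorted (ascending): 3.5, 5.1, 5.4, 5.5, 5.5, 6.7, 8.3
The 2 values of 5.5 occupy positions 4–5 → each gets rank 4.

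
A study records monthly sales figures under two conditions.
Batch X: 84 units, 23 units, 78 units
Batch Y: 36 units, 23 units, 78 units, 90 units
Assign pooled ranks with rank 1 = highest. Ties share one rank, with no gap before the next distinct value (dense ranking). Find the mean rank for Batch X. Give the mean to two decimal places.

3.33

Sorted (descending): 90, 84, 78, 78, 36, 23, 23
The 2 values of 78 share dense rank 3.
The 2 values of 23 share dense rank 5.
Remaining distinct values take the next consecutive integers.
Batch X values → pooled ranks: 84→2, 23→5, 78→3
Mean rank = (2 + 5 + 3) / 3 = 3.33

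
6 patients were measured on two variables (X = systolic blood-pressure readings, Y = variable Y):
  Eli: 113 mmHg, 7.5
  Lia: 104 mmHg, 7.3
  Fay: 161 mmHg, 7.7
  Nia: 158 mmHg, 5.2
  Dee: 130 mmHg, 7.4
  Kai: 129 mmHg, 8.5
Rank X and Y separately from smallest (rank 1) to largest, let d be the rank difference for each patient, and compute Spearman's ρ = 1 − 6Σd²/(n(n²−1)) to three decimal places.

Ranks of variable 1: 2, 1, 6, 5, 4, 3
Ranks of variable 2: 4, 2, 5, 1, 3, 6
d = r₁ − r₂: -2, -1, 1, 4, 1, -3
d²: 4, 1, 1, 16, 1, 9; Σd² = 32
ρ = 1 − 6·32/(6·35) = 1 − 192/210 = 0.086

0.086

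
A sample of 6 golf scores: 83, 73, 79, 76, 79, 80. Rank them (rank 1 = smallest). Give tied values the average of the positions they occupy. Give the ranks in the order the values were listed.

6, 1, 3.5, 2, 3.5, 5

Sorted (ascending): 73, 76, 79, 79, 80, 83
The 2 values of 79 occupy positions 3–4 → average rank (3+4)/2 = 3.5.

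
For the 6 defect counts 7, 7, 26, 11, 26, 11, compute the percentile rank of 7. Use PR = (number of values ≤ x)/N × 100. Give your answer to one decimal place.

N = 6.
Strictly below 7: 0. Equal to 7: 2.
PR = 2/6 × 100 = 33.3

33.3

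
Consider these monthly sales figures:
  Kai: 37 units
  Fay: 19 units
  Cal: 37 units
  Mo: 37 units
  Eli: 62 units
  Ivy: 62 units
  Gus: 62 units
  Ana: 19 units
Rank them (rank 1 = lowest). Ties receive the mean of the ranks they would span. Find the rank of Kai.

Sorted (ascending): 19, 19, 37, 37, 37, 62, 62, 62
The 2 values of 19 occupy positions 1–2 → average rank (1+2)/2 = 1.5.
The 3 values of 37 occupy positions 3–5 → average rank 4.
The 3 values of 62 occupy positions 6–8 → average rank 7.
Kai has value 37 units → rank 4.

4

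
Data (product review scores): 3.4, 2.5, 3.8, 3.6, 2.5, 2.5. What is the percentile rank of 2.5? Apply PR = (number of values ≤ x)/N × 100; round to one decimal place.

N = 6.
Strictly below 2.5: 0. Equal to 2.5: 3.
PR = 3/6 × 100 = 50.0

50.0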